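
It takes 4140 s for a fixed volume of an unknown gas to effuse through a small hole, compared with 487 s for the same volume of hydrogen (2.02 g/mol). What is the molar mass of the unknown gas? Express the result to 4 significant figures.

146.0 g/mol

From Graham's law, t_X/t_H₂ = √(M_X/M_H₂).
4140/487 = 8.501 = √(M_X/2.02)
M_X = 2.02 × 8.501² = 2.02 × 72.27 = 146.0 g/mol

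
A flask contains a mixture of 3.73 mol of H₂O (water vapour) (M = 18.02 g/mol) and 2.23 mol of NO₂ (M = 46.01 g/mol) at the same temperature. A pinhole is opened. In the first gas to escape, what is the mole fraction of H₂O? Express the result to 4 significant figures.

0.7277

Each component's effusion rate ∝ (its partial pressure)·(1/√M) ∝ n_i/√M_i.
So x_H₂O in the escaping gas = (n_H₂O/√M_H₂O) / Σ(n_i/√M_i)
= (3.73/√18.02) / (3.73/√18.02 + 2.23/√46.01) = 0.8787/(0.8787 + 0.3288) = 0.7277.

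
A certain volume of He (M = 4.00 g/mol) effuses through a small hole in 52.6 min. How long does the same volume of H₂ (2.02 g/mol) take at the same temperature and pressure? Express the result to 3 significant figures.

37.4 min

By Graham's law, t_H₂/t_He = √(M_H₂/M_He) = √(2.02/4.00) = √0.5050 = 0.7106.
So the time for H₂ is 52.6 × 0.7106 = 37.4 min.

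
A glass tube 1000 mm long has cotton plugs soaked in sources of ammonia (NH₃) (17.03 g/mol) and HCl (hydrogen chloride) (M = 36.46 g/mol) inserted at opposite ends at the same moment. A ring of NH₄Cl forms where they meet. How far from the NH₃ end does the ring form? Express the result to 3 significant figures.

594 mm

The fronts meet when d_NH₃ + d_HCl = L with d_NH₃/d_HCl = √(M_HCl/M_NH₃) (Graham's law). Here √(M_HCl/M_NH₃) = √(36.46/17.03) = 1.463.
With d_NH₃ + d_HCl = 1000 mm, d_HCl = 1000/(1 + 1.463) = 406.0 mm.
d_NH₃ = 1000 − 406.0 = 594 mm.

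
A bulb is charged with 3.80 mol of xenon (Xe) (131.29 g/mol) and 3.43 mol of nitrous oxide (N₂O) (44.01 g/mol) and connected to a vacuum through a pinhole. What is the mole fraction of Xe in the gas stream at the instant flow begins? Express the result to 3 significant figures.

Rate_i ∝ x_i/√M_i (Graham's law weighted by mole fraction), so the effusate composition follows n_i/√M_i.
x_Xe(eff) = (n_Xe/√M_Xe) / (n_Xe/√M_Xe + n_N₂O/√M_N₂O)
= (3.80/√131.29) / (3.80/√131.29 + 3.43/√44.01) = 0.3316/(0.3316 + 0.5170) = 0.391.

0.391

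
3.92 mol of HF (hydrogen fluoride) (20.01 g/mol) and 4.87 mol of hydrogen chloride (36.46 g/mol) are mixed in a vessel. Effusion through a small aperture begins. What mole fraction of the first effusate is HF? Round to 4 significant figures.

0.5207

Effusion rate of each component ∝ n_i/√M_i (partial pressure × 1/√M).
So x_HF in the escaping gas = (n_HF/√M_HF) / Σ(n_i/√M_i)
= (3.92/√20.01) / (3.92/√20.01 + 4.87/√36.46) = 0.8763/(0.8763 + 0.8065) = 0.5207.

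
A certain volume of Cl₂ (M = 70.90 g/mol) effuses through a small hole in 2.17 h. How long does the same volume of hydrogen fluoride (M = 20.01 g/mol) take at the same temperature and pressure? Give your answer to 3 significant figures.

Using Graham's law: t_HF/t_Cl₂ = √(M_HF/M_Cl₂) = √(20.01/70.90) = √0.2822 = 0.5313.
So the time for HF is 2.17 × 0.5313 = 1.15 h.

1.15 h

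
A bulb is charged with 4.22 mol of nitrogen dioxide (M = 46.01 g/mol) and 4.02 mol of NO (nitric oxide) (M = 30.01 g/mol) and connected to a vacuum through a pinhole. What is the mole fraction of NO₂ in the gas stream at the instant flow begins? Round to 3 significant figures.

0.459

Rate_i ∝ x_i/√M_i (Graham's law weighted by mole fraction), so the effusate composition follows n_i/√M_i.
So x_NO₂ in the escaping gas = (n_NO₂/√M_NO₂) / Σ(n_i/√M_i)
= (4.22/√46.01) / (4.22/√46.01 + 4.02/√30.01) = 0.6221/(0.6221 + 0.7338) = 0.459.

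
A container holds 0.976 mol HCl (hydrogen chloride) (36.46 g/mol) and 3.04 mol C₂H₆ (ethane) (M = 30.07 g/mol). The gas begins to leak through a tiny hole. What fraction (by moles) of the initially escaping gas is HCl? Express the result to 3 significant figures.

0.226

Rate_i ∝ x_i/√M_i (Graham's law weighted by mole fraction), so the effusate composition follows n_i/√M_i.
So x_HCl in the escaping gas = (n_HCl/√M_HCl) / Σ(n_i/√M_i)
= (0.976/√36.46) / (0.976/√36.46 + 3.04/√30.07) = 0.1616/(0.1616 + 0.5544) = 0.226.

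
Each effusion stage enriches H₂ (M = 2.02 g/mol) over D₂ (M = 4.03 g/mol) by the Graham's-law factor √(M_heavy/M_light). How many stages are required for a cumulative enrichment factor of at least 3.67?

Single-stage factor α = √(4.03/2.02), so ln α = ½ ln(1.99505) = 0.3453.
Need α^N ≥ 3.67 ⇒ N ≥ ln(3.67) / ln α = 1.300 / 0.3453 = 3.77.
Rounding up, N = 4 stages.

4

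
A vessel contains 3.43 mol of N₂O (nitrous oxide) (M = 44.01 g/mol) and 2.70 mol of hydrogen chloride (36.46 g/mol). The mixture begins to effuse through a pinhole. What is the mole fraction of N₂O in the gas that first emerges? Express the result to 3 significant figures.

Rate_i ∝ x_i/√M_i (Graham's law weighted by mole fraction), so the effusate composition follows n_i/√M_i.
x_N₂O(eff) = (n_N₂O/√M_N₂O) / (n_N₂O/√M_N₂O + n_HCl/√M_HCl)
= (3.43/√44.01) / (3.43/√44.01 + 2.70/√36.46) = 0.5170/(0.5170 + 0.4472) = 0.536.

0.536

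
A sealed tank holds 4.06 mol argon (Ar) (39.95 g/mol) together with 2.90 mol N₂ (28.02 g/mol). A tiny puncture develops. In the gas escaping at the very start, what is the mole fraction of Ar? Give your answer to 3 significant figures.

Effusion rate of each component ∝ n_i/√M_i (partial pressure × 1/√M).
Mole fraction of Ar in the effusate = (n_Ar/√M_Ar) / (n_Ar/√M_Ar + n_N₂/√M_N₂)
= (4.06/√39.95) / (4.06/√39.95 + 2.90/√28.02) = 0.6423/(0.6423 + 0.5479) = 0.540.

0.540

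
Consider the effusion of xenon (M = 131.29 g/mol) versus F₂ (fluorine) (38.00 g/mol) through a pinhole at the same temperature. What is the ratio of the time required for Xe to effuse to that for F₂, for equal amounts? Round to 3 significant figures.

Using Graham's law: t_Xe/t_F₂ = √(M_Xe/M_F₂) = √(131.29/38.00) = √3.455 = 1.86.

1.86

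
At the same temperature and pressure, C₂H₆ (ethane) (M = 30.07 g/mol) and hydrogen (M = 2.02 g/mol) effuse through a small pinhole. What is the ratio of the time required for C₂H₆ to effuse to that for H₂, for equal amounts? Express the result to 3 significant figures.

By Graham's law, t_C₂H₆/t_H₂ = √(M_C₂H₆/M_H₂) = √(30.07/2.02) = √14.89 = 3.86.

3.86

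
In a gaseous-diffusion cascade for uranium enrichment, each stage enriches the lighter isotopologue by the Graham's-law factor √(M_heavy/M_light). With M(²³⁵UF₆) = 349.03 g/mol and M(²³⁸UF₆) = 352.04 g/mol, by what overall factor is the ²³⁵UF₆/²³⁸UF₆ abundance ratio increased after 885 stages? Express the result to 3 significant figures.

Overall factor = α^885 with α = √(352.04/349.03), i.e. (352.04/349.03)^(885/2).
= 1.00862^(885/2) = 44.7.

44.7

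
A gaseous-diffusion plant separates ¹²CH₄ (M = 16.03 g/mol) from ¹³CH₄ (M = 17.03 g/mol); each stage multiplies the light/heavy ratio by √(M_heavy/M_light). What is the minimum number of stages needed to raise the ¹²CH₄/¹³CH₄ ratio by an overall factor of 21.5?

102

With α = √(17.03/16.03) per stage, ln α = ½ ln(1.06238) = 0.03026.
Need α^N ≥ 21.5 ⇒ N ≥ ln(21.5) / ln α = 3.068 / 0.03026 = 101.40.
Minimum whole number of stages: N = 102.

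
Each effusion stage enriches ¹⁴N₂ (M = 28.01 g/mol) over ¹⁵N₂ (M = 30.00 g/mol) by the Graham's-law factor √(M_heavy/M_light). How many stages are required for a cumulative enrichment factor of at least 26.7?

96

Single-stage factor α = √(30.00/28.01), so ln α = ½ ln(1.07105) = 0.03432.
Need α^N ≥ 26.7 ⇒ N ≥ ln(26.7) / ln α = 3.285 / 0.03432 = 95.71.
So at least 96 stages are needed.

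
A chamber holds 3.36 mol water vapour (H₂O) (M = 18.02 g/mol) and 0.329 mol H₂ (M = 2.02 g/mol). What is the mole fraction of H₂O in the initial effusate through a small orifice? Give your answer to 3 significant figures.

0.774

The effusion rate of species i is ∝ p_i/√M_i ∝ n_i/√M_i.
Mole fraction of H₂O in the effusate = (n_H₂O/√M_H₂O) / (n_H₂O/√M_H₂O + n_H₂/√M_H₂)
= (3.36/√18.02) / (3.36/√18.02 + 0.329/√2.02) = 0.7915/(0.7915 + 0.2315) = 0.774.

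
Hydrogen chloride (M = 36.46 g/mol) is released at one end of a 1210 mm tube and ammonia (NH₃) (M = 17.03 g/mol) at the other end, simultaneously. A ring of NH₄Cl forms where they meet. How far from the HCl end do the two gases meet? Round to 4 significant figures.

491.2 mm

The fronts meet when d_HCl + d_NH₃ = L with d_HCl/d_NH₃ = √(M_NH₃/M_HCl) (Graham's law). Here √(M_NH₃/M_HCl) = √(17.03/36.46) = 0.6834.
With d_HCl + d_NH₃ = 1210 mm, d_NH₃ = 1210/(1 + 0.6834) = 718.8 mm.
d_HCl = 1210 − 718.8 = 491.2 mm.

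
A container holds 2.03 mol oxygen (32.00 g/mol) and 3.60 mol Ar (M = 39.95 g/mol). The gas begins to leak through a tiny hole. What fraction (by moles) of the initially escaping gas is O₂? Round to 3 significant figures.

The effusion rate of species i is ∝ p_i/√M_i ∝ n_i/√M_i.
So x_O₂ in the escaping gas = (n_O₂/√M_O₂) / Σ(n_i/√M_i)
= (2.03/√32.00) / (2.03/√32.00 + 3.60/√39.95) = 0.3589/(0.3589 + 0.5696) = 0.387.

0.387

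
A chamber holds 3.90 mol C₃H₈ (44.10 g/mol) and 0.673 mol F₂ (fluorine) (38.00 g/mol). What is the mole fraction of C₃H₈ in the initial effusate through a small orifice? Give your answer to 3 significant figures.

0.843

Rate_i ∝ x_i/√M_i (Graham's law weighted by mole fraction), so the effusate composition follows n_i/√M_i.
Mole fraction of C₃H₈ in the effusate = (n_C₃H₈/√M_C₃H₈) / (n_C₃H₈/√M_C₃H₈ + n_F₂/√M_F₂)
= (3.90/√44.10) / (3.90/√44.10 + 0.673/√38.00) = 0.5873/(0.5873 + 0.1092) = 0.843.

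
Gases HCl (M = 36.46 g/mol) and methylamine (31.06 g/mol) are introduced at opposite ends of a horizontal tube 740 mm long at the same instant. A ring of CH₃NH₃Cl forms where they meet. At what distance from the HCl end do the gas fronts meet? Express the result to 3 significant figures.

In equal time, each gas travels a distance ∝ its rate ∝ 1/√M, so d_HCl/d_CH₃NH₂ = √(M_CH₃NH₂/M_HCl) = √(31.06/36.46) = 0.9230.
With d_HCl + d_CH₃NH₂ = 740 mm, d_CH₃NH₂ = 740/(1 + 0.9230) = 384.8 mm.
d_HCl = 740 − 384.8 = 355 mm.

355 mm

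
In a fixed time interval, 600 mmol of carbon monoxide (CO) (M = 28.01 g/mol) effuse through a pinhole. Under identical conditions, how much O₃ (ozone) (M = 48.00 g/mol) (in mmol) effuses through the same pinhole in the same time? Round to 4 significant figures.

458.3 mmol

By Graham's law, rate_O₃/rate_CO = √(M_CO/M_O₃) = √(28.01/48.00) = √0.5835 = 0.7639.
So the amount for O₃ is 600 × 0.7639 = 458.3 mmol.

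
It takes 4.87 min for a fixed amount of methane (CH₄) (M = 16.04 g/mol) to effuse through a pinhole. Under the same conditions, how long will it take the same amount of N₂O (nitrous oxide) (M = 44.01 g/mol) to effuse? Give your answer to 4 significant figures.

By Graham's law, t_N₂O/t_CH₄ = √(M_N₂O/M_CH₄) = √(44.01/16.04) = √2.744 = 1.656.
So the time for N₂O is 4.87 × 1.656 = 8.067 min.

8.067 min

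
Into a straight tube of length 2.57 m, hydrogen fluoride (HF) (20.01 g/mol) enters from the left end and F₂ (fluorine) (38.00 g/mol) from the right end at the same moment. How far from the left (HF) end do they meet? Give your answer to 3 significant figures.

Graham's law gives d_HF/d_F₂ = rate_HF/rate_F₂ = √(M_F₂/M_HF) = √(38.00/20.01) = 1.378.
With d_HF + d_F₂ = 2.57 m, d_F₂ = 2.57/(1 + 1.378) = 1.081 m.
d_HF = 2.57 − 1.081 = 1.49 m.

1.49 m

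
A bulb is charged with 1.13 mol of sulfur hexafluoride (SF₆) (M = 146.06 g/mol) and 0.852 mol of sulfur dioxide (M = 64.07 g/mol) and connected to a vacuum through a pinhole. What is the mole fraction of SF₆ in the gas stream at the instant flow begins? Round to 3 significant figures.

0.468

Effusion rate of each component ∝ n_i/√M_i (partial pressure × 1/√M).
Mole fraction of SF₆ in the effusate = (n_SF₆/√M_SF₆) / (n_SF₆/√M_SF₆ + n_SO₂/√M_SO₂)
= (1.13/√146.06) / (1.13/√146.06 + 0.852/√64.07) = 0.09350/(0.09350 + 0.1064) = 0.468.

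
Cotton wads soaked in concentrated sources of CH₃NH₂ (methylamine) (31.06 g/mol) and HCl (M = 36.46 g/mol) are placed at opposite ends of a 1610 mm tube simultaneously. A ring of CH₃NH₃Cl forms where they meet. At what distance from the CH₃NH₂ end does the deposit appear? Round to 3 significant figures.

837 mm

Graham's law gives d_CH₃NH₂/d_HCl = rate_CH₃NH₂/rate_HCl = √(M_HCl/M_CH₃NH₂) = √(36.46/31.06) = 1.083.
With d_CH₃NH₂ + d_HCl = 1610 mm, d_HCl = 1610/(1 + 1.083) = 772.8 mm.
d_CH₃NH₂ = 1610 − 772.8 = 837 mm.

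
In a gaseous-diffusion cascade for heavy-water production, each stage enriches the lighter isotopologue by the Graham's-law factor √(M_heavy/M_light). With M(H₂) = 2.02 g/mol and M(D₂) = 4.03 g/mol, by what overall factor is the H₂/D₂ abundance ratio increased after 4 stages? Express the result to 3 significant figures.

3.98

Each stage multiplies the ratio by α = √(4.03/2.02), so after 4 stages the overall factor is α^4 = (4.03/2.02)^(4/2).
= 1.99505^2 = 3.98.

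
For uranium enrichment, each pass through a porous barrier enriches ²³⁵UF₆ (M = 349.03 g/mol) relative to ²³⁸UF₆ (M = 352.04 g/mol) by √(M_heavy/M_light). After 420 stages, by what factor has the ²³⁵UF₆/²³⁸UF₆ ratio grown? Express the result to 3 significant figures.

After 420 stages the ratio has grown by (√(352.04/349.03))^420 = (352.04/349.03)^(420/2).
= 1.00862^210 = 6.07.

6.07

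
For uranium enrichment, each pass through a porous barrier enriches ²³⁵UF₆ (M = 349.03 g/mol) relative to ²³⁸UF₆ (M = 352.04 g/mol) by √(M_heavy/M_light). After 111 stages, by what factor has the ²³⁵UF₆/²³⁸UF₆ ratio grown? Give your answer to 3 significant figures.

1.61

The single-stage factor is √(M_heavy/M_light), so 111 stages give [√(352.04/349.03)]^111 = (352.04/349.03)^(111/2).
= 1.00862^(111/2) = 1.61.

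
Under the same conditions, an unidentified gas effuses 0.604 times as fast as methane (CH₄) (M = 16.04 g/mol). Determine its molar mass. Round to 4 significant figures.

Graham's law gives rate_X/rate_CH₄ = √(M_CH₄/M_X).
0.604 = √(16.04/M_X)
M_X = 16.04 / 0.604² = 16.04 / 0.3648 = 43.97 g/mol

43.97 g/mol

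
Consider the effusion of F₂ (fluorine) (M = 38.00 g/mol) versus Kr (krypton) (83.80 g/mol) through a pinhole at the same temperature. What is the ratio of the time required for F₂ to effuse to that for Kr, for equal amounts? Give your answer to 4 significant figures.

0.6734

From Graham's law, t_F₂/t_Kr = √(M_F₂/M_Kr) = √(38.00/83.80) = √0.4535 = 0.6734.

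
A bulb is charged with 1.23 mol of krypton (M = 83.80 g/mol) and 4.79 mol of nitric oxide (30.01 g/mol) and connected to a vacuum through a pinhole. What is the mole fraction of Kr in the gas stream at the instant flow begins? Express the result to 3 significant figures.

0.133

The effusion rate of species i is ∝ p_i/√M_i ∝ n_i/√M_i.
So x_Kr in the escaping gas = (n_Kr/√M_Kr) / Σ(n_i/√M_i)
= (1.23/√83.80) / (1.23/√83.80 + 4.79/√30.01) = 0.1344/(0.1344 + 0.8744) = 0.133.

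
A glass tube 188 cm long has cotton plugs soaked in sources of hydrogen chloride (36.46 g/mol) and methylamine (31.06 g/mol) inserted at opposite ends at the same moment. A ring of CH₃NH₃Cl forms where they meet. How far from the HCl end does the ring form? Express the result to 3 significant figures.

The fronts meet when d_HCl + d_CH₃NH₂ = L with d_HCl/d_CH₃NH₂ = √(M_CH₃NH₂/M_HCl) (Graham's law). Here √(M_CH₃NH₂/M_HCl) = √(31.06/36.46) = 0.9230.
With d_HCl + d_CH₃NH₂ = 188 cm, d_CH₃NH₂ = 188/(1 + 0.9230) = 97.76 cm.
d_HCl = 188 − 97.76 = 90.2 cm.

90.2 cm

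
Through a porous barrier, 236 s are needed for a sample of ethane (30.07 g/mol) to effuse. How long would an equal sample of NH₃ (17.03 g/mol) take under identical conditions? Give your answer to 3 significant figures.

From Graham's law, t_NH₃/t_C₂H₆ = √(M_NH₃/M_C₂H₆) = √(17.03/30.07) = √0.5663 = 0.7526.
So the time for NH₃ is 236 × 0.7526 = 178 s.

178 s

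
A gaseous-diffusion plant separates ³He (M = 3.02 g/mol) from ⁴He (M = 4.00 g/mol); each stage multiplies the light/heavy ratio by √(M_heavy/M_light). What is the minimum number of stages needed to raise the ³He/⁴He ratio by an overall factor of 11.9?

Single-stage factor α = √(4.00/3.02), so ln α = ½ ln(1.32450) = 0.1405.
Need α^N ≥ 11.9 ⇒ N ≥ ln(11.9) / ln α = 2.477 / 0.1405 = 17.62.
So at least 18 stages are needed.

18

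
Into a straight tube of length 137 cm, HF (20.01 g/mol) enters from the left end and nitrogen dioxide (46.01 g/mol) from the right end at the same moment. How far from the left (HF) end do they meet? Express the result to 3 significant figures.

82.6 cm

The fronts meet when d_HF + d_NO₂ = L with d_HF/d_NO₂ = √(M_NO₂/M_HF) (Graham's law). Here √(M_NO₂/M_HF) = √(46.01/20.01) = 1.516.
With d_HF + d_NO₂ = 137 cm, d_NO₂ = 137/(1 + 1.516) = 54.44 cm.
d_HF = 137 − 54.44 = 82.6 cm.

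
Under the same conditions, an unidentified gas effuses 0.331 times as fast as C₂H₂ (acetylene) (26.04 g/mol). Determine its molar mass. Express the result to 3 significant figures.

238 g/mol

Since effusion rate ∝ 1/√M, rate_X/rate_C₂H₂ = √(M_C₂H₂/M_X).
0.331 = √(26.04/M_X)
M_X = 26.04 / 0.331² = 26.04 / 0.1096 = 238 g/mol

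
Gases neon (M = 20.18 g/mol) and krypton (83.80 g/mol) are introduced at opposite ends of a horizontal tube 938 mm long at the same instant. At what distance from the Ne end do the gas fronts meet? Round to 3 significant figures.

The fronts meet when d_Ne + d_Kr = L with d_Ne/d_Kr = √(M_Kr/M_Ne) (Graham's law). Here √(M_Kr/M_Ne) = √(83.80/20.18) = 2.038.
With d_Ne + d_Kr = 938 mm, d_Kr = 938/(1 + 2.038) = 308.8 mm.
d_Ne = 938 − 308.8 = 629 mm.

629 mm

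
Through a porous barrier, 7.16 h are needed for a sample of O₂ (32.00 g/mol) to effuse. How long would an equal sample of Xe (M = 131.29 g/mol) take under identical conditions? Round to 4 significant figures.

By Graham's law, t_Xe/t_O₂ = √(M_Xe/M_O₂) = √(131.29/32.00) = √4.103 = 2.026.
So the time for Xe is 7.16 × 2.026 = 14.50 h.

14.50 h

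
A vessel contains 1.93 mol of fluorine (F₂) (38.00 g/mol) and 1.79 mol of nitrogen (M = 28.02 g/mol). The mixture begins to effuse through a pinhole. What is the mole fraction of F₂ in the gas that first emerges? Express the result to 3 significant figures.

The effusion rate of species i is ∝ p_i/√M_i ∝ n_i/√M_i.
So x_F₂ in the escaping gas = (n_F₂/√M_F₂) / Σ(n_i/√M_i)
= (1.93/√38.00) / (1.93/√38.00 + 1.79/√28.02) = 0.3131/(0.3131 + 0.3382) = 0.481.

0.481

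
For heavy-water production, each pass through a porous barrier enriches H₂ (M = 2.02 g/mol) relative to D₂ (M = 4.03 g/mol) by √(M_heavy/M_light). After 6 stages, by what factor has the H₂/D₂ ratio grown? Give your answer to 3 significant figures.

Each stage multiplies the ratio by α = √(4.03/2.02), so after 6 stages the overall factor is α^6 = (4.03/2.02)^(6/2).
= 1.99505^3 = 7.94.

7.94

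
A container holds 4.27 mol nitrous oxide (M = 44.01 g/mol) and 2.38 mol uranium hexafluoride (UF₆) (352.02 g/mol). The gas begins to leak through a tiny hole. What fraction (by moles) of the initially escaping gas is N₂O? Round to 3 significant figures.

Each component's effusion rate ∝ (its partial pressure)·(1/√M) ∝ n_i/√M_i.
So x_N₂O in the escaping gas = (n_N₂O/√M_N₂O) / Σ(n_i/√M_i)
= (4.27/√44.01) / (4.27/√44.01 + 2.38/√352.02) = 0.6437/(0.6437 + 0.1269) = 0.835.

0.835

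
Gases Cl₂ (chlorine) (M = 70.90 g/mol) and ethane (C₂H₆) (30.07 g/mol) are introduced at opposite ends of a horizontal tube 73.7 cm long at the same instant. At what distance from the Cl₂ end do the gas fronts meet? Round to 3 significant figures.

The fronts meet when d_Cl₂ + d_C₂H₆ = L with d_Cl₂/d_C₂H₆ = √(M_C₂H₆/M_Cl₂) (Graham's law). Here √(M_C₂H₆/M_Cl₂) = √(30.07/70.90) = 0.6512.
With d_Cl₂ + d_C₂H₆ = 73.7 cm, d_C₂H₆ = 73.7/(1 + 0.6512) = 44.63 cm.
d_Cl₂ = 73.7 − 44.63 = 29.1 cm.

29.1 cm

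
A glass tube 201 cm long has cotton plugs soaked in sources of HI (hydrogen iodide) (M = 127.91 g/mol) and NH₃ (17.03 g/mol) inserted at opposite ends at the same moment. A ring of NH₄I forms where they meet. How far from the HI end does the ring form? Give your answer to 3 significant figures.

53.7 cm

The fronts meet when d_HI + d_NH₃ = L with d_HI/d_NH₃ = √(M_NH₃/M_HI) (Graham's law). Here √(M_NH₃/M_HI) = √(17.03/127.91) = 0.3649.
With d_HI + d_NH₃ = 201 cm, d_NH₃ = 201/(1 + 0.3649) = 147.3 cm.
d_HI = 201 − 147.3 = 53.7 cm.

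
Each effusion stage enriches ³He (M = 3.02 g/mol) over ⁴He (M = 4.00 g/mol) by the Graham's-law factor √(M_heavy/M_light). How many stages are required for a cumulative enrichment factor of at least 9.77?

Per stage α = (4.00/3.02)^(1/2) = 1.32450^0.5, giving ln α = 0.1405.
Need α^N ≥ 9.77 ⇒ N ≥ ln(9.77) / ln α = 2.279 / 0.1405 = 16.22.
Rounding up, N = 17 stages.

17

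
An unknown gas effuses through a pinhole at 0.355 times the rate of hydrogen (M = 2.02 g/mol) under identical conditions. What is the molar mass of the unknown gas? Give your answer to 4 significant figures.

16.03 g/mol

Graham's law gives rate_X/rate_H₂ = √(M_H₂/M_X).
0.355 = √(2.02/M_X)
M_X = 2.02 / 0.355² = 2.02 / 0.1260 = 16.03 g/mol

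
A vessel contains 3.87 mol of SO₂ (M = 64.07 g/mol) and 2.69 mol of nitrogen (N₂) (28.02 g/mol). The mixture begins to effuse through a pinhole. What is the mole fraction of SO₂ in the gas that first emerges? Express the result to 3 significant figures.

The effusion rate of species i is ∝ p_i/√M_i ∝ n_i/√M_i.
x_SO₂(eff) = (n_SO₂/√M_SO₂) / (n_SO₂/√M_SO₂ + n_N₂/√M_N₂)
= (3.87/√64.07) / (3.87/√64.07 + 2.69/√28.02) = 0.4835/(0.4835 + 0.5082) = 0.488.

0.488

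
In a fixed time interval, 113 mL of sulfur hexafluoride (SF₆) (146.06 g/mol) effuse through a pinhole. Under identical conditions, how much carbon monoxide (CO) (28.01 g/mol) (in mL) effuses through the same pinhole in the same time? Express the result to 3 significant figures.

258 mL

Graham's law gives rate_CO/rate_SF₆ = √(M_SF₆/M_CO) = √(146.06/28.01) = √5.215 = 2.284.
So the volume for CO is 113 × 2.284 = 258 mL.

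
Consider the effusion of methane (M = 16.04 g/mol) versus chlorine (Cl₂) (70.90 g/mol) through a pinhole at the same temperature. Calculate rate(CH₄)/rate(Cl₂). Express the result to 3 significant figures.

Using Graham's law: rate_CH₄/rate_Cl₂ = √(M_Cl₂/M_CH₄) = √(70.90/16.04) = √4.420 = 2.10.

2.10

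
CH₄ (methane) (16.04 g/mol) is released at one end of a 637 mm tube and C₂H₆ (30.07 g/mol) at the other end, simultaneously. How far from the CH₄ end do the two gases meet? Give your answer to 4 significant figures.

Graham's law gives d_CH₄/d_C₂H₆ = rate_CH₄/rate_C₂H₆ = √(M_C₂H₆/M_CH₄) = √(30.07/16.04) = 1.369.
With d_CH₄ + d_C₂H₆ = 637 mm, d_C₂H₆ = 637/(1 + 1.369) = 268.9 mm.
d_CH₄ = 637 − 268.9 = 368.1 mm.

368.1 mm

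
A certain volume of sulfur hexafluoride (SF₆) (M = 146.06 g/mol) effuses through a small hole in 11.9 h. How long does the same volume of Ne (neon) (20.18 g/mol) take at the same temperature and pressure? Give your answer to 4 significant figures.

Since effusion rate ∝ 1/√M, t_Ne/t_SF₆ = √(M_Ne/M_SF₆) = √(20.18/146.06) = √0.1382 = 0.3717.
So the time for Ne is 11.9 × 0.3717 = 4.423 h.

4.423 h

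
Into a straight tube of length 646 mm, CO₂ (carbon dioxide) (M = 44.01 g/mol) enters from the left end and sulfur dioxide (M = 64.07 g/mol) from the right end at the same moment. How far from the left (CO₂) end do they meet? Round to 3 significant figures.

353 mm

The fronts meet when d_CO₂ + d_SO₂ = L with d_CO₂/d_SO₂ = √(M_SO₂/M_CO₂) (Graham's law). Here √(M_SO₂/M_CO₂) = √(64.07/44.01) = 1.207.
With d_CO₂ + d_SO₂ = 646 mm, d_SO₂ = 646/(1 + 1.207) = 292.8 mm.
d_CO₂ = 646 − 292.8 = 353 mm.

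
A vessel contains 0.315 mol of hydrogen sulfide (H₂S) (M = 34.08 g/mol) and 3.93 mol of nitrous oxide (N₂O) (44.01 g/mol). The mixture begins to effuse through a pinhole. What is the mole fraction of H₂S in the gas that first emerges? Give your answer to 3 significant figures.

0.0835

Effusion rate of each component ∝ n_i/√M_i (partial pressure × 1/√M).
So x_H₂S in the escaping gas = (n_H₂S/√M_H₂S) / Σ(n_i/√M_i)
= (0.315/√34.08) / (0.315/√34.08 + 3.93/√44.01) = 0.05396/(0.05396 + 0.5924) = 0.0835.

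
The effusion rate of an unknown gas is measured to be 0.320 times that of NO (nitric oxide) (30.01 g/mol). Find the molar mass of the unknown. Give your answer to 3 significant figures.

293 g/mol

From Graham's law, rate_X/rate_NO = √(M_NO/M_X).
0.320 = √(30.01/M_X)
M_X = 30.01 / 0.320² = 30.01 / 0.1024 = 293 g/mol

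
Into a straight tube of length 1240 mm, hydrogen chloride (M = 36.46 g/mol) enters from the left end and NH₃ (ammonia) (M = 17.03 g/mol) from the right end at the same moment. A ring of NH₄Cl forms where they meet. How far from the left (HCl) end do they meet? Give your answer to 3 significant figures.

503 mm

In equal time, each gas travels a distance ∝ its rate ∝ 1/√M, so d_HCl/d_NH₃ = √(M_NH₃/M_HCl) = √(17.03/36.46) = 0.6834.
With d_HCl + d_NH₃ = 1240 mm, d_NH₃ = 1240/(1 + 0.6834) = 736.6 mm.
d_HCl = 1240 − 736.6 = 503 mm.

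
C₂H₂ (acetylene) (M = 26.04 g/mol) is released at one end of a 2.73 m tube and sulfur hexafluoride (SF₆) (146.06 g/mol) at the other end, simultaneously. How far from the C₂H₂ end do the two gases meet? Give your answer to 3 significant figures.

The fronts meet when d_C₂H₂ + d_SF₆ = L with d_C₂H₂/d_SF₆ = √(M_SF₆/M_C₂H₂) (Graham's law). Here √(M_SF₆/M_C₂H₂) = √(146.06/26.04) = 2.368.
With d_C₂H₂ + d_SF₆ = 2.73 m, d_SF₆ = 2.73/(1 + 2.368) = 0.8105 m.
d_C₂H₂ = 2.73 − 0.8105 = 1.92 m.

1.92 m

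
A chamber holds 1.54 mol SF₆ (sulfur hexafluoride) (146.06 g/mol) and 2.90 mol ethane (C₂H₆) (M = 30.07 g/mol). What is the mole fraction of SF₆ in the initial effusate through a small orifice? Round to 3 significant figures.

0.194

The effusion rate of species i is ∝ p_i/√M_i ∝ n_i/√M_i.
x_SF₆(eff) = (n_SF₆/√M_SF₆) / (n_SF₆/√M_SF₆ + n_C₂H₆/√M_C₂H₆)
= (1.54/√146.06) / (1.54/√146.06 + 2.90/√30.07) = 0.1274/(0.1274 + 0.5288) = 0.194.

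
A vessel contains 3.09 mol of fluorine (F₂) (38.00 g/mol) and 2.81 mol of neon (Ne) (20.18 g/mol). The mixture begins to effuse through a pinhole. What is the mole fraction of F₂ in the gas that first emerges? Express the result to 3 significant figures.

Each component's effusion rate ∝ (its partial pressure)·(1/√M) ∝ n_i/√M_i.
Mole fraction of F₂ in the effusate = (n_F₂/√M_F₂) / (n_F₂/√M_F₂ + n_Ne/√M_Ne)
= (3.09/√38.00) / (3.09/√38.00 + 2.81/√20.18) = 0.5013/(0.5013 + 0.6255) = 0.445.

0.445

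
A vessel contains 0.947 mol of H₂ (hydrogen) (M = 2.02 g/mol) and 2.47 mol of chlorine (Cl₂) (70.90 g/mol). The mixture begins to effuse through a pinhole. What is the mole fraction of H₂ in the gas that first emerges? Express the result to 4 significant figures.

Effusion rate of each component ∝ n_i/√M_i (partial pressure × 1/√M).
Mole fraction of H₂ in the effusate = (n_H₂/√M_H₂) / (n_H₂/√M_H₂ + n_Cl₂/√M_Cl₂)
= (0.947/√2.02) / (0.947/√2.02 + 2.47/√70.90) = 0.6663/(0.6663 + 0.2933) = 0.6943.

0.6943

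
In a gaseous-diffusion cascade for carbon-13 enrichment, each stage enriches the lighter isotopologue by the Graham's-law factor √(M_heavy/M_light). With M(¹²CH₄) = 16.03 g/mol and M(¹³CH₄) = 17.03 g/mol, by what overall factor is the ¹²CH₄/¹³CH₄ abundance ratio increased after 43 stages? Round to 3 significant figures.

Overall factor = α^43 with α = √(17.03/16.03), i.e. (17.03/16.03)^(43/2).
= 1.06238^(43/2) = 3.67.

3.67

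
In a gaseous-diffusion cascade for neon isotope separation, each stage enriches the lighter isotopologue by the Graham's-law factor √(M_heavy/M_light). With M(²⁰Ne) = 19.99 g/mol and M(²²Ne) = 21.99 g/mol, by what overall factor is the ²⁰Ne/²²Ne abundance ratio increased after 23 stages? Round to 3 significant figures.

2.99

The single-stage factor is √(M_heavy/M_light), so 23 stages give [√(21.99/19.99)]^23 = (21.99/19.99)^(23/2).
= 1.10005^(23/2) = 2.99.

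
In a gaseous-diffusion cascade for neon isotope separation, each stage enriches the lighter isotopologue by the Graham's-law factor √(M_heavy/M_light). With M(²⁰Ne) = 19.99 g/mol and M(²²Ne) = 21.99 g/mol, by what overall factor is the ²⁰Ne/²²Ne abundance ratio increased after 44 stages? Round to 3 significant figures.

The single-stage factor is √(M_heavy/M_light), so 44 stages give [√(21.99/19.99)]^44 = (21.99/19.99)^(44/2).
= 1.10005^22 = 8.15.

8.15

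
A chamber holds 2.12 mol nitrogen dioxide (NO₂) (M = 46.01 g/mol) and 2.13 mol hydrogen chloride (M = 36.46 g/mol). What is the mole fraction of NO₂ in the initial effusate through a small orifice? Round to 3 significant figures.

0.470

Effusion rate of each component ∝ n_i/√M_i (partial pressure × 1/√M).
So x_NO₂ in the escaping gas = (n_NO₂/√M_NO₂) / Σ(n_i/√M_i)
= (2.12/√46.01) / (2.12/√46.01 + 2.13/√36.46) = 0.3125/(0.3125 + 0.3528) = 0.470.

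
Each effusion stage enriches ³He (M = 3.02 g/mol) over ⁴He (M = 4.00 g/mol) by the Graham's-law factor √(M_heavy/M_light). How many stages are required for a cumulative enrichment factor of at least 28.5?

With α = √(4.00/3.02) per stage, ln α = ½ ln(1.32450) = 0.1405.
Need α^N ≥ 28.5 ⇒ N ≥ ln(28.5) / ln α = 3.350 / 0.1405 = 23.84.
Rounding up, N = 24 stages.

24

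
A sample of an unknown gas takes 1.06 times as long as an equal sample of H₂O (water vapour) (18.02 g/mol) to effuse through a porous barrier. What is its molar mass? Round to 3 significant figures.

Since effusion rate ∝ 1/√M, t_X/t_H₂O = √(M_X/M_H₂O).
1.06 = √(M_X/18.02)
M_X = 18.02 × 1.06² = 18.02 × 1.124 = 20.2 g/mol

20.2 g/mol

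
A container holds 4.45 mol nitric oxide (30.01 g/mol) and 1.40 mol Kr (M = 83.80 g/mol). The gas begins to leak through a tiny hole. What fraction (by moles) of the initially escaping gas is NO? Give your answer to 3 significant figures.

0.842

Rate_i ∝ x_i/√M_i (Graham's law weighted by mole fraction), so the effusate composition follows n_i/√M_i.
x_NO(eff) = (n_NO/√M_NO) / (n_NO/√M_NO + n_Kr/√M_Kr)
= (4.45/√30.01) / (4.45/√30.01 + 1.40/√83.80) = 0.8123/(0.8123 + 0.1529) = 0.842.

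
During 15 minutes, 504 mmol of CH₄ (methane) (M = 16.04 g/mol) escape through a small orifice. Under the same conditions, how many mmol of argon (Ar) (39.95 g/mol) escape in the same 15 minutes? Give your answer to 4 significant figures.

319.4 mmol

Using Graham's law: rate_Ar/rate_CH₄ = √(M_CH₄/M_Ar) = √(16.04/39.95) = √0.4015 = 0.6336.
So the amount for Ar is 504 × 0.6336 = 319.4 mmol.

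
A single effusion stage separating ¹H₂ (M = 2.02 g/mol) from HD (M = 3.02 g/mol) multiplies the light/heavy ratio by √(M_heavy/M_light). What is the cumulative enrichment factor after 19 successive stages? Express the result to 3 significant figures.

After 19 stages the ratio has grown by (√(3.02/2.02))^19 = (3.02/2.02)^(19/2).
= 1.49505^(19/2) = 45.6.

45.6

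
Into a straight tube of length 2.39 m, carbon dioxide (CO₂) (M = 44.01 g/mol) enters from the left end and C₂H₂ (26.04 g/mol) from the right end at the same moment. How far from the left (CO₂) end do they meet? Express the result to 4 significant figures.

In equal time, each gas travels a distance ∝ its rate ∝ 1/√M, so d_CO₂/d_C₂H₂ = √(M_C₂H₂/M_CO₂) = √(26.04/44.01) = 0.7692.
With d_CO₂ + d_C₂H₂ = 2.39 m, d_C₂H₂ = 2.39/(1 + 0.7692) = 1.351 m.
d_CO₂ = 2.39 − 1.351 = 1.039 m.

1.039 m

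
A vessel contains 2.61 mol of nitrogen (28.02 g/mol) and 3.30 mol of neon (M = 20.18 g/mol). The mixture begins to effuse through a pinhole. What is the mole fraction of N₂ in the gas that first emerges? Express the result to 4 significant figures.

0.4016

Each component's effusion rate ∝ (its partial pressure)·(1/√M) ∝ n_i/√M_i.
So x_N₂ in the escaping gas = (n_N₂/√M_N₂) / Σ(n_i/√M_i)
= (2.61/√28.02) / (2.61/√28.02 + 3.30/√20.18) = 0.4931/(0.4931 + 0.7346) = 0.4016.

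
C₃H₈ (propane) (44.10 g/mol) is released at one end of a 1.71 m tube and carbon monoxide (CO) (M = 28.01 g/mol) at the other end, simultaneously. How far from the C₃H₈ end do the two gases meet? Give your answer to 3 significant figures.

Graham's law gives d_C₃H₈/d_CO = rate_C₃H₈/rate_CO = √(M_CO/M_C₃H₈) = √(28.01/44.10) = 0.7970.
With d_C₃H₈ + d_CO = 1.71 m, d_CO = 1.71/(1 + 0.7970) = 0.9516 m.
d_C₃H₈ = 1.71 − 0.9516 = 0.758 m.

0.758 m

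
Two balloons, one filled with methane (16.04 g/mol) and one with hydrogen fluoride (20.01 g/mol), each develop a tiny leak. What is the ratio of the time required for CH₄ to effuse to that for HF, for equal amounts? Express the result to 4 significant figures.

From Graham's law, t_CH₄/t_HF = √(M_CH₄/M_HF) = √(16.04/20.01) = √0.8016 = 0.8953.

0.8953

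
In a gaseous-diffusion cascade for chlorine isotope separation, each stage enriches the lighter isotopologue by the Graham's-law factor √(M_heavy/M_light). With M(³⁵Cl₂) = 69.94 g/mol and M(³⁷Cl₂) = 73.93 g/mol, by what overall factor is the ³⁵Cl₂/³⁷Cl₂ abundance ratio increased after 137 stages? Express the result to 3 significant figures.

Overall factor = α^137 with α = √(73.93/69.94), i.e. (73.93/69.94)^(137/2).
= 1.05705^(137/2) = 44.7.

44.7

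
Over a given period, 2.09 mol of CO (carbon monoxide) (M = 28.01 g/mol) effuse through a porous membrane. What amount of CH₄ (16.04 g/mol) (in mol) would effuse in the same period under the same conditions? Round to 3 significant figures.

Graham's law gives rate_CH₄/rate_CO = √(M_CO/M_CH₄) = √(28.01/16.04) = √1.746 = 1.321.
So the amount for CH₄ is 2.09 × 1.321 = 2.76 mol.

2.76 mol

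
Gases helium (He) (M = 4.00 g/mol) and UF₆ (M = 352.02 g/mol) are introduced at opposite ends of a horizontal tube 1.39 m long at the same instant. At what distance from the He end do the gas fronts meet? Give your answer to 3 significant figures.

1.26 m

Distances travelled in equal time are proportional to diffusion rates, so d_He/d_UF₆ = √(M_UF₆/M_He) = √(352.02/4.00) = 9.381.
With d_He + d_UF₆ = 1.39 m, d_UF₆ = 1.39/(1 + 9.381) = 0.1339 m.
d_He = 1.39 − 0.1339 = 1.26 m.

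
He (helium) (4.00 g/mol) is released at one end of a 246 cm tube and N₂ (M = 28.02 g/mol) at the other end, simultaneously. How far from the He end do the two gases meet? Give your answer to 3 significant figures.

179 cm

In equal time, each gas travels a distance ∝ its rate ∝ 1/√M, so d_He/d_N₂ = √(M_N₂/M_He) = √(28.02/4.00) = 2.647.
With d_He + d_N₂ = 246 cm, d_N₂ = 246/(1 + 2.647) = 67.46 cm.
d_He = 246 − 67.46 = 179 cm.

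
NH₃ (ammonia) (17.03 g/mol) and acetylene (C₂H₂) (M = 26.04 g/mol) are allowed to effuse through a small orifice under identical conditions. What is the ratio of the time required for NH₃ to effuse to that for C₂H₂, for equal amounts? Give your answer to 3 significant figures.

0.809

Graham's law gives t_NH₃/t_C₂H₂ = √(M_NH₃/M_C₂H₂) = √(17.03/26.04) = √0.6540 = 0.809.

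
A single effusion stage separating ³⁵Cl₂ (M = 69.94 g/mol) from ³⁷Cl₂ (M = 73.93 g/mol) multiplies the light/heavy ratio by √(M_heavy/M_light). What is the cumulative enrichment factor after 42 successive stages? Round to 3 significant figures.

3.21

Overall factor = α^42 with α = √(73.93/69.94), i.e. (73.93/69.94)^(42/2).
= 1.05705^21 = 3.21.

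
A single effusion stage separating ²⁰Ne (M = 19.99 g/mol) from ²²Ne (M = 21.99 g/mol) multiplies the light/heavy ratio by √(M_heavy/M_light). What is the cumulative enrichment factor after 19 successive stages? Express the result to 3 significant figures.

2.47

The single-stage factor is √(M_heavy/M_light), so 19 stages give [√(21.99/19.99)]^19 = (21.99/19.99)^(19/2).
= 1.10005^(19/2) = 2.47.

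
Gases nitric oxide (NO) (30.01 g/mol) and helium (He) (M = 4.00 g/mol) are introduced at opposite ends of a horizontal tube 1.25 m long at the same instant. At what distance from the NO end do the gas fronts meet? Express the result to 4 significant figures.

Distances travelled in equal time are proportional to diffusion rates, so d_NO/d_He = √(M_He/M_NO) = √(4.00/30.01) = 0.3651.
With d_NO + d_He = 1.25 m, d_He = 1.25/(1 + 0.3651) = 0.9157 m.
d_NO = 1.25 − 0.9157 = 0.3343 m.

0.3343 m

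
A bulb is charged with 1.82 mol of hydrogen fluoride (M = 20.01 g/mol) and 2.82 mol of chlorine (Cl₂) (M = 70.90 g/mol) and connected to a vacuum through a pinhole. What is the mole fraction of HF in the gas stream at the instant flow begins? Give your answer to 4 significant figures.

The effusion rate of species i is ∝ p_i/√M_i ∝ n_i/√M_i.
So x_HF in the escaping gas = (n_HF/√M_HF) / Σ(n_i/√M_i)
= (1.82/√20.01) / (1.82/√20.01 + 2.82/√70.90) = 0.4069/(0.4069 + 0.3349) = 0.5485.

0.5485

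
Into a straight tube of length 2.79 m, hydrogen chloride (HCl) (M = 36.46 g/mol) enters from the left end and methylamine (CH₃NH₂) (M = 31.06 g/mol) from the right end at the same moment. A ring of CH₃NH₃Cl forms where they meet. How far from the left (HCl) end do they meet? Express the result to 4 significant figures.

Graham's law gives d_HCl/d_CH₃NH₂ = rate_HCl/rate_CH₃NH₂ = √(M_CH₃NH₂/M_HCl) = √(31.06/36.46) = 0.9230.
With d_HCl + d_CH₃NH₂ = 2.79 m, d_CH₃NH₂ = 2.79/(1 + 0.9230) = 1.451 m.
d_HCl = 2.79 − 1.451 = 1.339 m.

1.339 m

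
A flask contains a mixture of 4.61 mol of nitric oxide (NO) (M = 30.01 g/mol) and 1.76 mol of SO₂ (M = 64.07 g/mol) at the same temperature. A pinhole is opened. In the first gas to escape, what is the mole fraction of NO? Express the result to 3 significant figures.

0.793

The effusion rate of species i is ∝ p_i/√M_i ∝ n_i/√M_i.
So x_NO in the escaping gas = (n_NO/√M_NO) / Σ(n_i/√M_i)
= (4.61/√30.01) / (4.61/√30.01 + 1.76/√64.07) = 0.8415/(0.8415 + 0.2199) = 0.793.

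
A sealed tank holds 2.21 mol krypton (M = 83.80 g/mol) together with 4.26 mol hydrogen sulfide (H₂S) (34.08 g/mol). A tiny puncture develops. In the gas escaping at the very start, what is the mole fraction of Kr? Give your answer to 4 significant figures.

0.2486

Rate_i ∝ x_i/√M_i (Graham's law weighted by mole fraction), so the effusate composition follows n_i/√M_i.
So x_Kr in the escaping gas = (n_Kr/√M_Kr) / Σ(n_i/√M_i)
= (2.21/√83.80) / (2.21/√83.80 + 4.26/√34.08) = 0.2414/(0.2414 + 0.7297) = 0.2486.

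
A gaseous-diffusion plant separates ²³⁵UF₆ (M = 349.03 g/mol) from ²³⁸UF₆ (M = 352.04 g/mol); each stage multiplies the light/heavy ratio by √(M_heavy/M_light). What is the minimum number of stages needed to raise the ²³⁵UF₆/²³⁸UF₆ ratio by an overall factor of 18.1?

Per stage α = (352.04/349.03)^(1/2) = 1.00862^0.5, giving ln α = 0.004293.
Need α^N ≥ 18.1 ⇒ N ≥ ln(18.1) / ln α = 2.896 / 0.004293 = 674.49.
Rounding up, N = 675 stages.

675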